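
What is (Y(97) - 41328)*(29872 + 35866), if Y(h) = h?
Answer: -2710443478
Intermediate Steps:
(Y(97) - 41328)*(29872 + 35866) = (97 - 41328)*(29872 + 35866) = -41231*65738 = -2710443478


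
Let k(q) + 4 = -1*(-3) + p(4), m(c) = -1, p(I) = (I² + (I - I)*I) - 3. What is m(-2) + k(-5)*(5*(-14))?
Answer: -841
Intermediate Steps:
p(I) = -3 + I² (p(I) = (I² + 0*I) - 3 = (I² + 0) - 3 = I² - 3 = -3 + I²)
k(q) = 12 (k(q) = -4 + (-1*(-3) + (-3 + 4²)) = -4 + (3 + (-3 + 16)) = -4 + (3 + 13) = -4 + 16 = 12)
m(-2) + k(-5)*(5*(-14)) = -1 + 12*(5*(-14)) = -1 + 12*(-70) = -1 - 840 = -841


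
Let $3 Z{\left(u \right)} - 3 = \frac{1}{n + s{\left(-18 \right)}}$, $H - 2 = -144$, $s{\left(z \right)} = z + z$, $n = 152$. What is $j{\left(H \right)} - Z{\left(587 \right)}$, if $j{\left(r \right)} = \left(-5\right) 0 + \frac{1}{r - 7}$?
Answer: $- \frac{52349}{51852} \approx -1.0096$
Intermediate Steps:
$s{\left(z \right)} = 2 z$
$H = -142$ ($H = 2 - 144 = -142$)
$Z{\left(u \right)} = \frac{349}{348}$ ($Z{\left(u \right)} = 1 + \frac{1}{3 \left(152 + 2 \left(-18\right)\right)} = 1 + \frac{1}{3 \left(152 - 36\right)} = 1 + \frac{1}{3 \cdot 116} = 1 + \frac{1}{3} \cdot \frac{1}{116} = 1 + \frac{1}{348} = \frac{349}{348}$)
$j{\left(r \right)} = \frac{1}{-7 + r}$ ($j{\left(r \right)} = 0 + \frac{1}{-7 + r} = \frac{1}{-7 + r}$)
$j{\left(H \right)} - Z{\left(587 \right)} = \frac{1}{-7 - 142} - \frac{349}{348} = \frac{1}{-149} - \frac{349}{348} = - \frac{1}{149} - \frac{349}{348} = - \frac{52349}{51852}$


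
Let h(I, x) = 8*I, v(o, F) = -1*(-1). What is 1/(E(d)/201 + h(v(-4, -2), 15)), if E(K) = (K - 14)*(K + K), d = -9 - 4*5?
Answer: 201/4102 ≈ 0.049001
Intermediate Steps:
v(o, F) = 1
d = -29 (d = -9 - 20 = -29)
E(K) = 2*K*(-14 + K) (E(K) = (-14 + K)*(2*K) = 2*K*(-14 + K))
1/(E(d)/201 + h(v(-4, -2), 15)) = 1/((2*(-29)*(-14 - 29))/201 + 8*1) = 1/((2*(-29)*(-43))*(1/201) + 8) = 1/(2494*(1/201) + 8) = 1/(2494/201 + 8) = 1/(4102/201) = 201/4102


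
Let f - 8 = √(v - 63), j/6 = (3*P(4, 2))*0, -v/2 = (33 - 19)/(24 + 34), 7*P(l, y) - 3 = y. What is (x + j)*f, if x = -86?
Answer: -688 - 86*I*√53389/29 ≈ -688.0 - 685.21*I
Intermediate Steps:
P(l, y) = 3/7 + y/7
v = -14/29 (v = -2*(33 - 19)/(24 + 34) = -28/58 = -2*7/29 = -14/29 ≈ -0.48276)
j = 0 (j = 6*((3*(3/7 + (⅐)*2))*0) = 6*((3*(3/7 + 2/7))*0) = 6*((3*(5/7))*0) = 6*((15/7)*0) = 6*0 = 0)
f = 8 + I*√53389/29 (f = 8 + √(-14/29 - 63) = 8 + √(-1841/29) = 8 + I*√53389/29 ≈ 8.0 + 7.9676*I)
(x + j)*f = (-86 + 0)*(8 + I*√53389/29) = -86*(8 + I*√53389/29) = -688 - 86*I*√53389/29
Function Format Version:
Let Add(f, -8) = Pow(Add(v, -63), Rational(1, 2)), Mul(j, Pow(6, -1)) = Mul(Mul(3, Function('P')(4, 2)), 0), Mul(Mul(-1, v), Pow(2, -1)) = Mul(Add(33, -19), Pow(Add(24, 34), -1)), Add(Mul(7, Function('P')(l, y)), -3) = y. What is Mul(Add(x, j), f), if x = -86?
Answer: Add(-688, Mul(Rational(-86, 29), I, Pow(53389, Rational(1, 2)))) ≈ Add(-688.00, Mul(-685.21, I))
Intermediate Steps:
Function('P')(l, y) = Add(Rational(3, 7), Mul(Rational(1, 7), y))
v = Rational(-14, 29) (v = Mul(-2, Mul(Add(33, -19), Pow(Add(24, 34), -1))) = Mul(-2, Mul(14, Pow(58, -1))) = Mul(-2, Mul(14, Rational(1, 58))) = Mul(-2, Rational(7, 29)) = Rational(-14, 29) ≈ -0.48276)
j = 0 (j = Mul(6, Mul(Mul(3, Add(Rational(3, 7), Mul(Rational(1, 7), 2))), 0)) = Mul(6, Mul(Mul(3, Add(Rational(3, 7), Rational(2, 7))), 0)) = Mul(6, Mul(Mul(3, Rational(5, 7)), 0)) = Mul(6, Mul(Rational(15, 7), 0)) = Mul(6, 0) = 0)
f = Add(8, Mul(Rational(1, 29), I, Pow(53389, Rational(1, 2)))) (f = Add(8, Pow(Add(Rational(-14, 29), -63), Rational(1, 2))) = Add(8, Pow(Rational(-1841, 29), Rational(1, 2))) = Add(8, Mul(Rational(1, 29), I, Pow(53389, Rational(1, 2)))) ≈ Add(8.0000, Mul(7.9676, I)))
Mul(Add(x, j), f) = Mul(Add(-86, 0), Add(8, Mul(Rational(1, 29), I, Pow(53389, Rational(1, 2))))) = Mul(-86, Add(8, Mul(Rational(1, 29), I, Pow(53389, Rational(1, 2))))) = Add(-688, Mul(Rational(-86, 29), I, Pow(53389, Rational(1, 2))))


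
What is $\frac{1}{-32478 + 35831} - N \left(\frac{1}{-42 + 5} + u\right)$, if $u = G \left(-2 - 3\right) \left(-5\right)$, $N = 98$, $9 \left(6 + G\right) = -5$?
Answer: $\frac{17935975229}{1116549} \approx 16064.0$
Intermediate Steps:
$G = - \frac{59}{9}$ ($G = -6 + \frac{1}{9} \left(-5\right) = -6 - \frac{5}{9} = - \frac{59}{9} \approx -6.5556$)
$u = - \frac{1475}{9}$ ($u = - \frac{59 \left(-2 - 3\right)}{9} \left(-5\right) = \left(- \frac{59}{9}\right) \left(-5\right) \left(-5\right) = \frac{295}{9} \left(-5\right) = - \frac{1475}{9} \approx -163.89$)
$\frac{1}{-32478 + 35831} - N \left(\frac{1}{-42 + 5} + u\right) = \frac{1}{-32478 + 35831} - 98 \left(\frac{1}{-42 + 5} - \frac{1475}{9}\right) = \frac{1}{3353} - 98 \left(\frac{1}{-37} - \frac{1475}{9}\right) = \frac{1}{3353} - 98 \left(- \frac{1}{37} - \frac{1475}{9}\right) = \frac{1}{3353} - 98 \left(- \frac{54584}{333}\right) = \frac{1}{3353} - - \frac{5349232}{333} = \frac{1}{3353} + \frac{5349232}{333} = \frac{17935975229}{1116549}$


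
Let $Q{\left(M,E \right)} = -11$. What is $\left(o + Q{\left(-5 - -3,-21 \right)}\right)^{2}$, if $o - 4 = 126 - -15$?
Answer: $17956$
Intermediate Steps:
$o = 145$ ($o = 4 + \left(126 - -15\right) = 4 + \left(126 + 15\right) = 4 + 141 = 145$)
$\left(o + Q{\left(-5 - -3,-21 \right)}\right)^{2} = \left(145 - 11\right)^{2} = 134^{2} = 17956$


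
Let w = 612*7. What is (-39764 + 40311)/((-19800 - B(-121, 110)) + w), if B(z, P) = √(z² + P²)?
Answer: -8487252/240719515 + 6017*√221/240719515 ≈ -0.034886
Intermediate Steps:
w = 4284
B(z, P) = √(P² + z²)
(-39764 + 40311)/((-19800 - B(-121, 110)) + w) = (-39764 + 40311)/((-19800 - √(110² + (-121)²)) + 4284) = 547/((-19800 - √(12100 + 14641)) + 4284) = 547/((-19800 - √26741) + 4284) = 547/((-19800 - 11*√221) + 4284) = 547/(-15516 - 11*√221)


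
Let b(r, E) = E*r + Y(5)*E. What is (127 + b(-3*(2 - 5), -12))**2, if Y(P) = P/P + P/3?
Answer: 169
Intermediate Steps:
Y(P) = 1 + P/3 (Y(P) = 1 + P*(1/3) = 1 + P/3)
b(r, E) = 8*E/3 + E*r (b(r, E) = E*r + (1 + (1/3)*5)*E = E*r + (1 + 5/3)*E = E*r + 8*E/3 = 8*E/3 + E*r)
(127 + b(-3*(2 - 5), -12))**2 = (127 + (1/3)*(-12)*(8 + 3*(-3*(2 - 5))))**2 = (127 + (1/3)*(-12)*(8 + 3*(-3*(-3))))**2 = (127 + (1/3)*(-12)*(8 + 3*9))**2 = (127 + (1/3)*(-12)*(8 + 27))**2 = (127 + (1/3)*(-12)*35)**2 = (127 - 140)**2 = (-13)**2 = 169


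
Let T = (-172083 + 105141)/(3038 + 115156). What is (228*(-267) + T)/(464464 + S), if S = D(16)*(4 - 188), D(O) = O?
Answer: -399735827/3030494160 ≈ -0.13190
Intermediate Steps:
T = -11157/19699 (T = -66942/118194 = -66942*1/118194 = -11157/19699 ≈ -0.56637)
S = -2944 (S = 16*(4 - 188) = 16*(-184) = -2944)
(228*(-267) + T)/(464464 + S) = (228*(-267) - 11157/19699)/(464464 - 2944) = (-60876 - 11157/19699)/461520 = -1199207481/19699*1/461520 = -399735827/3030494160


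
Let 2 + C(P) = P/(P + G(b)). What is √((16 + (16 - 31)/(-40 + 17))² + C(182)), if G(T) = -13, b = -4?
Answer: √24707917/299 ≈ 16.624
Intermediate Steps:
C(P) = -2 + P/(-13 + P) (C(P) = -2 + P/(P - 13) = -2 + P/(-13 + P))
√((16 + (16 - 31)/(-40 + 17))² + C(182)) = √((16 + (16 - 31)/(-40 + 17))² + (26 - 1*182)/(-13 + 182)) = √((16 - 15/(-23))² + (26 - 182)/169) = √((16 - 15*(-1/23))² + (1/169)*(-156)) = √((16 + 15/23)² - 12/13) = √((383/23)² - 12/13) = √(146689/529 - 12/13) = √(1900609/6877) = √24707917/299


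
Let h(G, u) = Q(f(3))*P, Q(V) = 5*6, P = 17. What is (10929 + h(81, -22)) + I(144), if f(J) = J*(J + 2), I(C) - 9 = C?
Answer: 11592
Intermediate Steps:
I(C) = 9 + C
f(J) = J*(2 + J)
Q(V) = 30
h(G, u) = 510 (h(G, u) = 30*17 = 510)
(10929 + h(81, -22)) + I(144) = (10929 + 510) + (9 + 144) = 11439 + 153 = 11592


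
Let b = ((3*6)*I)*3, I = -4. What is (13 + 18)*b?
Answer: -6696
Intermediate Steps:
b = -216 (b = ((3*6)*(-4))*3 = (18*(-4))*3 = -72*3 = -216)
(13 + 18)*b = (13 + 18)*(-216) = 31*(-216) = -6696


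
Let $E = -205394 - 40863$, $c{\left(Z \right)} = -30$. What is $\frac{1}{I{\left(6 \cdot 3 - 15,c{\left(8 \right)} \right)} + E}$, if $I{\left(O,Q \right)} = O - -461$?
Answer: $- \frac{1}{245793} \approx -4.0685 \cdot 10^{-6}$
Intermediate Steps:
$E = -246257$ ($E = -205394 - 40863 = -246257$)
$I{\left(O,Q \right)} = 461 + O$ ($I{\left(O,Q \right)} = O + 461 = 461 + O$)
$\frac{1}{I{\left(6 \cdot 3 - 15,c{\left(8 \right)} \right)} + E} = \frac{1}{\left(461 + \left(6 \cdot 3 - 15\right)\right) - 246257} = \frac{1}{\left(461 + \left(18 - 15\right)\right) - 246257} = \frac{1}{\left(461 + 3\right) - 246257} = \frac{1}{464 - 246257} = \frac{1}{-245793} = - \frac{1}{245793}$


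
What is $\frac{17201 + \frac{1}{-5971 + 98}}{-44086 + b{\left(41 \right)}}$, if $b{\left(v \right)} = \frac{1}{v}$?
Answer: $- \frac{4141880352}{10615594325} \approx -0.39017$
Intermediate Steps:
$\frac{17201 + \frac{1}{-5971 + 98}}{-44086 + b{\left(41 \right)}} = \frac{17201 + \frac{1}{-5971 + 98}}{-44086 + \frac{1}{41}} = \frac{17201 + \frac{1}{-5873}}{-44086 + \frac{1}{41}} = \frac{17201 - \frac{1}{5873}}{- \frac{1807525}{41}} = \frac{101021472}{5873} \left(- \frac{41}{1807525}\right) = - \frac{4141880352}{10615594325}$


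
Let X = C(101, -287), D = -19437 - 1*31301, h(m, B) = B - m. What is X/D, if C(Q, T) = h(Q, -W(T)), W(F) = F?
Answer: -93/25369 ≈ -0.0036659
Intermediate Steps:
D = -50738 (D = -19437 - 31301 = -50738)
C(Q, T) = -Q - T (C(Q, T) = -T - Q = -Q - T)
X = 186 (X = -1*101 - 1*(-287) = -101 + 287 = 186)
X/D = 186/(-50738) = 186*(-1/50738) = -93/25369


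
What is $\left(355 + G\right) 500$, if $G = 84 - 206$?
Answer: $116500$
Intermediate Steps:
$G = -122$ ($G = 84 - 206 = -122$)
$\left(355 + G\right) 500 = \left(355 - 122\right) 500 = 233 \cdot 500 = 116500$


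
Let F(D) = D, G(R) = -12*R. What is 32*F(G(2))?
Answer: -768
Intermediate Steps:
32*F(G(2)) = 32*(-12*2) = 32*(-24) = -768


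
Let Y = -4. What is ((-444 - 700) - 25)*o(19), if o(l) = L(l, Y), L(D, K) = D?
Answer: -22211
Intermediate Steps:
o(l) = l
((-444 - 700) - 25)*o(19) = ((-444 - 700) - 25)*19 = (-1144 - 25)*19 = -1169*19 = -22211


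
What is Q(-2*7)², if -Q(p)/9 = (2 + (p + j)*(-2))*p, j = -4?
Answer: 22924944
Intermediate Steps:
Q(p) = -9*p*(10 - 2*p) (Q(p) = -9*(2 + (p - 4)*(-2))*p = -9*(2 + (-4 + p)*(-2))*p = -9*(2 + (8 - 2*p))*p = -9*(10 - 2*p)*p = -9*p*(10 - 2*p))
Q(-2*7)² = (18*(-2*7)*(-5 - 2*7))² = (18*(-14)*(-5 - 14))² = (18*(-14)*(-19))² = 4788² = 22924944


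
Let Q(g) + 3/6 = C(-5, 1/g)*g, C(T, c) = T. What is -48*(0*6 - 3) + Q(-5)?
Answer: 337/2 ≈ 168.50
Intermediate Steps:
Q(g) = -½ - 5*g
-48*(0*6 - 3) + Q(-5) = -48*(0*6 - 3) + (-½ - 5*(-5)) = -48*(0 - 3) + (-½ + 25) = -48*(-3) + 49/2 = 144 + 49/2 = 337/2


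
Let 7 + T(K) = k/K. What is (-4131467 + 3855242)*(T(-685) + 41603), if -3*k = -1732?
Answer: -1574078253920/137 ≈ -1.1490e+10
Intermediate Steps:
k = 1732/3 (k = -⅓*(-1732) = 1732/3 ≈ 577.33)
T(K) = -7 + 1732/(3*K)
(-4131467 + 3855242)*(T(-685) + 41603) = (-4131467 + 3855242)*((-7 + (1732/3)/(-685)) + 41603) = -276225*((-7 + (1732/3)*(-1/685)) + 41603) = -276225*((-7 - 1732/2055) + 41603) = -276225*(-16117/2055 + 41603) = -276225*85478048/2055 = -1574078253920/137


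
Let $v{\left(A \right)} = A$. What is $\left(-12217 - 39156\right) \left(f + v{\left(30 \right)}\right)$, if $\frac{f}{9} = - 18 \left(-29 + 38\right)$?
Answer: $73360644$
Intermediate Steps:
$f = -1458$ ($f = 9 \left(- 18 \left(-29 + 38\right)\right) = 9 \left(\left(-18\right) 9\right) = 9 \left(-162\right) = -1458$)
$\left(-12217 - 39156\right) \left(f + v{\left(30 \right)}\right) = \left(-12217 - 39156\right) \left(-1458 + 30\right) = \left(-51373\right) \left(-1428\right) = 73360644$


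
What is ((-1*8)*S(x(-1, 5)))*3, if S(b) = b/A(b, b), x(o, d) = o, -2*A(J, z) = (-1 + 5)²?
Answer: -3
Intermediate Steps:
A(J, z) = -8 (A(J, z) = -(-1 + 5)²/2 = -½*4² = -½*16 = -8)
S(b) = -b/8 (S(b) = b/(-8) = b*(-⅛) = -b/8)
((-1*8)*S(x(-1, 5)))*3 = ((-1*8)*(-⅛*(-1)))*3 = -8*⅛*3 = -1*3 = -3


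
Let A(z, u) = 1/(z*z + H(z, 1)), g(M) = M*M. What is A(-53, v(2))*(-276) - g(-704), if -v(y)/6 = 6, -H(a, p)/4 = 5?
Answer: -1382273300/2789 ≈ -4.9562e+5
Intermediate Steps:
H(a, p) = -20 (H(a, p) = -4*5 = -20)
g(M) = M²
v(y) = -36 (v(y) = -6*6 = -36)
A(z, u) = 1/(-20 + z²) (A(z, u) = 1/(z*z - 20) = 1/(z² - 20) = 1/(-20 + z²))
A(-53, v(2))*(-276) - g(-704) = -276/(-20 + (-53)²) - 1*(-704)² = -276/(-20 + 2809) - 1*495616 = -276/2789 - 495616 = -1382273300/2789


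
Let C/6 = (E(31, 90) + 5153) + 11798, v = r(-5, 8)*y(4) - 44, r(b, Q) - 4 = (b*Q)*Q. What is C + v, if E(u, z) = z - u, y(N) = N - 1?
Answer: 101068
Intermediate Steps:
y(N) = -1 + N
r(b, Q) = 4 + b*Q² (r(b, Q) = 4 + (b*Q)*Q = 4 + (Q*b)*Q = 4 + b*Q²)
v = -992 (v = (4 - 5*8²)*(-1 + 4) - 44 = (4 - 5*64)*3 - 44 = (4 - 320)*3 - 44 = -316*3 - 44 = -948 - 44 = -992)
C = 102060 (C = 6*(((90 - 1*31) + 5153) + 11798) = 6*(((90 - 31) + 5153) + 11798) = 6*((59 + 5153) + 11798) = 6*(5212 + 11798) = 6*17010 = 102060)
C + v = 102060 - 992 = 101068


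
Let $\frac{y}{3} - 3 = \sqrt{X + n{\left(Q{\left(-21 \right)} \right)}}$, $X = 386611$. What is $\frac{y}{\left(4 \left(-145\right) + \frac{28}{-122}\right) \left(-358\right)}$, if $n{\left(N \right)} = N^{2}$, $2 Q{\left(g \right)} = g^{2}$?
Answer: $\frac{183}{4223684} + \frac{305 \sqrt{69637}}{8447368} \approx 0.0095713$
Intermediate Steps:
$Q{\left(g \right)} = \frac{g^{2}}{2}$
$y = 9 + \frac{15 \sqrt{69637}}{2}$ ($y = 9 + 3 \sqrt{386611 + \left(\frac{\left(-21\right)^{2}}{2}\right)^{2}} = 9 + 3 \sqrt{386611 + \left(\frac{1}{2} \cdot 441\right)^{2}} = 9 + 3 \sqrt{386611 + \left(\frac{441}{2}\right)^{2}} = 9 + 3 \sqrt{386611 + \frac{194481}{4}} = 9 + 3 \sqrt{\frac{1740925}{4}} = 9 + 3 \frac{5 \sqrt{69637}}{2} = 9 + \frac{15 \sqrt{69637}}{2} \approx 1988.2$)
$\frac{y}{\left(4 \left(-145\right) + \frac{28}{-122}\right) \left(-358\right)} = \frac{9 + \frac{15 \sqrt{69637}}{2}}{\left(4 \left(-145\right) + \frac{28}{-122}\right) \left(-358\right)} = \frac{9 + \frac{15 \sqrt{69637}}{2}}{\left(-580 + 28 \left(- \frac{1}{122}\right)\right) \left(-358\right)} = \frac{9 + \frac{15 \sqrt{69637}}{2}}{\left(-580 - \frac{14}{61}\right) \left(-358\right)} = \frac{9 + \frac{15 \sqrt{69637}}{2}}{\left(- \frac{35394}{61}\right) \left(-358\right)} = \frac{9 + \frac{15 \sqrt{69637}}{2}}{\frac{12671052}{61}} = \left(9 + \frac{15 \sqrt{69637}}{2}\right) \frac{61}{12671052} = \frac{183}{4223684} + \frac{305 \sqrt{69637}}{8447368}$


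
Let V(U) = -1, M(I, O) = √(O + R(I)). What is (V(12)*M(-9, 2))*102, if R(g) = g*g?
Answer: -102*√83 ≈ -929.26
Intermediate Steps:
R(g) = g²
M(I, O) = √(O + I²)
(V(12)*M(-9, 2))*102 = -√(2 + (-9)²)*102 = -√(2 + 81)*102 = -√83*102 = -102*√83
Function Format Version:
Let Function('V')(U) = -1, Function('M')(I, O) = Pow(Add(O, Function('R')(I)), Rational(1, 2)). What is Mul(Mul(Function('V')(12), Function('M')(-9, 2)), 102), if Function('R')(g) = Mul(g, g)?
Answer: Mul(-102, Pow(83, Rational(1, 2))) ≈ -929.26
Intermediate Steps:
Function('R')(g) = Pow(g, 2)
Function('M')(I, O) = Pow(Add(O, Pow(I, 2)), Rational(1, 2))
Mul(Mul(Function('V')(12), Function('M')(-9, 2)), 102) = Mul(Mul(-1, Pow(Add(2, Pow(-9, 2)), Rational(1, 2))), 102) = Mul(Mul(-1, Pow(Add(2, 81), Rational(1, 2))), 102) = Mul(Mul(-1, Pow(83, Rational(1, 2))), 102) = Mul(-102, Pow(83, Rational(1, 2)))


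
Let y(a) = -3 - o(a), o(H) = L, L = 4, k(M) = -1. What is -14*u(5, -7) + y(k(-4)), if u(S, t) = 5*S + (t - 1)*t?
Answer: -1141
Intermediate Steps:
o(H) = 4
u(S, t) = 5*S + t*(-1 + t) (u(S, t) = 5*S + (-1 + t)*t = 5*S + t*(-1 + t))
y(a) = -7 (y(a) = -3 - 1*4 = -3 - 4 = -7)
-14*u(5, -7) + y(k(-4)) = -14*((-7)**2 - 1*(-7) + 5*5) - 7 = -14*(49 + 7 + 25) - 7 = -14*81 - 7 = -1134 - 7 = -1141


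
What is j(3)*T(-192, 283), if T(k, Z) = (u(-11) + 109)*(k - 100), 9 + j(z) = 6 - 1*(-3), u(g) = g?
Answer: 0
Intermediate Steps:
j(z) = 0 (j(z) = -9 + (6 - 1*(-3)) = -9 + (6 + 3) = -9 + 9 = 0)
T(k, Z) = -9800 + 98*k (T(k, Z) = (-11 + 109)*(k - 100) = 98*(-100 + k) = -9800 + 98*k)
j(3)*T(-192, 283) = 0*(-9800 + 98*(-192)) = 0*(-9800 - 18816) = 0*(-28616) = 0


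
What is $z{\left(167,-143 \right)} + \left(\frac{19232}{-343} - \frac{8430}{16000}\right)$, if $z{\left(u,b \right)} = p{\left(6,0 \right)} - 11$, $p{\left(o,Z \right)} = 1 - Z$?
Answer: $- \frac{36548349}{548800} \approx -66.597$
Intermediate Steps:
$z{\left(u,b \right)} = -10$ ($z{\left(u,b \right)} = \left(1 - 0\right) - 11 = \left(1 + 0\right) - 11 = 1 - 11 = -10$)
$z{\left(167,-143 \right)} + \left(\frac{19232}{-343} - \frac{8430}{16000}\right) = -10 + \left(\frac{19232}{-343} - \frac{8430}{16000}\right) = -10 + \left(19232 \left(- \frac{1}{343}\right) - \frac{843}{1600}\right) = -10 - \frac{31060349}{548800} = - \frac{36548349}{548800}$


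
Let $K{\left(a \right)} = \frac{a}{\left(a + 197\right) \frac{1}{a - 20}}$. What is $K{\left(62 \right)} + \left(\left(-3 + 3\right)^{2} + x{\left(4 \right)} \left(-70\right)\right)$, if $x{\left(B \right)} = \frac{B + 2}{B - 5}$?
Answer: $\frac{15912}{37} \approx 430.05$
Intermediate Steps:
$x{\left(B \right)} = \frac{2 + B}{-5 + B}$
$K{\left(a \right)} = \frac{a \left(-20 + a\right)}{197 + a}$ ($K{\left(a \right)} = \frac{a}{\left(197 + a\right) \frac{1}{-20 + a}} = \frac{a}{\frac{1}{-20 + a} \left(197 + a\right)} = a \frac{-20 + a}{197 + a} = \frac{a \left(-20 + a\right)}{197 + a}$)
$K{\left(62 \right)} + \left(\left(-3 + 3\right)^{2} + x{\left(4 \right)} \left(-70\right)\right) = \frac{62 \left(-20 + 62\right)}{197 + 62} + \left(\left(-3 + 3\right)^{2} + \frac{2 + 4}{-5 + 4} \left(-70\right)\right) = 62 \cdot \frac{1}{259} \cdot 42 + \left(0^{2} + \frac{1}{-1} \cdot 6 \left(-70\right)\right) = 62 \cdot \frac{1}{259} \cdot 42 + \left(0 + \left(-1\right) 6 \left(-70\right)\right) = \frac{372}{37} + \left(0 - -420\right) = \frac{372}{37} + \left(0 + 420\right) = \frac{372}{37} + 420 = \frac{15912}{37}$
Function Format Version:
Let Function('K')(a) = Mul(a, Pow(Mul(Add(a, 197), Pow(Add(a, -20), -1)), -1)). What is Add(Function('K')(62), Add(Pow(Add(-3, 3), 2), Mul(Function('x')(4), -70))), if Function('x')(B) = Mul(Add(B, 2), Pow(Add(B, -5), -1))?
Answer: Rational(15912, 37) ≈ 430.05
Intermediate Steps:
Function('x')(B) = Mul(Pow(Add(-5, B), -1), Add(2, B)) (Function('x')(B) = Mul(Add(2, B), Pow(Add(-5, B), -1)) = Mul(Pow(Add(-5, B), -1), Add(2, B)))
Function('K')(a) = Mul(a, Pow(Add(197, a), -1), Add(-20, a)) (Function('K')(a) = Mul(a, Pow(Mul(Add(197, a), Pow(Add(-20, a), -1)), -1)) = Mul(a, Pow(Mul(Pow(Add(-20, a), -1), Add(197, a)), -1)) = Mul(a, Mul(Pow(Add(197, a), -1), Add(-20, a))) = Mul(a, Pow(Add(197, a), -1), Add(-20, a)))
Add(Function('K')(62), Add(Pow(Add(-3, 3), 2), Mul(Function('x')(4), -70))) = Add(Mul(62, Pow(Add(197, 62), -1), Add(-20, 62)), Add(Pow(Add(-3, 3), 2), Mul(Mul(Pow(Add(-5, 4), -1), Add(2, 4)), -70))) = Add(Mul(62, Pow(259, -1), 42), Add(Pow(0, 2), Mul(Mul(Pow(-1, -1), 6), -70))) = Add(Mul(62, Rational(1, 259), 42), Add(0, Mul(Mul(-1, 6), -70))) = Add(Rational(372, 37), Add(0, Mul(-6, -70))) = Add(Rational(372, 37), Add(0, 420)) = Add(Rational(372, 37), 420) = Rational(15912, 37)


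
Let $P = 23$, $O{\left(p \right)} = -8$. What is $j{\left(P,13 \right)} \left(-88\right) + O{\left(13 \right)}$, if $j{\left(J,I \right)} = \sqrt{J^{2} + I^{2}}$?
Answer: $-8 - 88 \sqrt{698} \approx -2332.9$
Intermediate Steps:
$j{\left(J,I \right)} = \sqrt{I^{2} + J^{2}}$
$j{\left(P,13 \right)} \left(-88\right) + O{\left(13 \right)} = \sqrt{13^{2} + 23^{2}} \left(-88\right) - 8 = \sqrt{169 + 529} \left(-88\right) - 8 = \sqrt{698} \left(-88\right) - 8 = - 88 \sqrt{698} - 8 = -8 - 88 \sqrt{698}$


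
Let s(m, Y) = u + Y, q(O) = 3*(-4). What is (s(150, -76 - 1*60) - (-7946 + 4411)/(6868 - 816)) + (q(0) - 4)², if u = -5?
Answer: 699515/6052 ≈ 115.58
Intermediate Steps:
q(O) = -12
s(m, Y) = -5 + Y
(s(150, -76 - 1*60) - (-7946 + 4411)/(6868 - 816)) + (q(0) - 4)² = ((-5 + (-76 - 1*60)) - (-7946 + 4411)/(6868 - 816)) + (-12 - 4)² = ((-5 + (-76 - 60)) - (-3535)/6052) + (-16)² = ((-5 - 136) - (-3535)/6052) + 256 = (-141 - 1*(-3535/6052)) + 256 = (-141 + 3535/6052) + 256 = -849797/6052 + 256 = 699515/6052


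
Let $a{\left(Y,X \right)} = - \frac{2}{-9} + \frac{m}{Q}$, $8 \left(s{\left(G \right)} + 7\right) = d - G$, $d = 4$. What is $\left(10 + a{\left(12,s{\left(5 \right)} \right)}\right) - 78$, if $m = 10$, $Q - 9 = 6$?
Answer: $- \frac{604}{9} \approx -67.111$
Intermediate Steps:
$Q = 15$ ($Q = 9 + 6 = 15$)
$s{\left(G \right)} = - \frac{13}{2} - \frac{G}{8}$ ($s{\left(G \right)} = -7 + \frac{4 - G}{8} = -7 - \left(- \frac{1}{2} + \frac{G}{8}\right) = - \frac{13}{2} - \frac{G}{8}$)
$a{\left(Y,X \right)} = \frac{8}{9}$ ($a{\left(Y,X \right)} = - \frac{2}{-9} + \frac{10}{15} = \left(-2\right) \left(- \frac{1}{9}\right) + 10 \cdot \frac{1}{15} = \frac{2}{9} + \frac{2}{3} = \frac{8}{9}$)
$\left(10 + a{\left(12,s{\left(5 \right)} \right)}\right) - 78 = \left(10 + \frac{8}{9}\right) - 78 = \frac{98}{9} - 78 = - \frac{604}{9}$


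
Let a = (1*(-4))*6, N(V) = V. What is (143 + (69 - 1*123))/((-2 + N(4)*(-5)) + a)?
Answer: -89/46 ≈ -1.9348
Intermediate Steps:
a = -24 (a = -4*6 = -24)
(143 + (69 - 1*123))/((-2 + N(4)*(-5)) + a) = (143 + (69 - 1*123))/((-2 + 4*(-5)) - 24) = (143 + (69 - 123))/((-2 - 20) - 24) = (143 - 54)/(-22 - 24) = 89/(-46) = 89*(-1/46) = -89/46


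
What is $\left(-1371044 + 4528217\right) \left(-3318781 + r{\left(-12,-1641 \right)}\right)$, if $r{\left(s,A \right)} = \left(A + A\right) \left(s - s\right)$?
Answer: $-10477965766113$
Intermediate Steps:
$r{\left(s,A \right)} = 0$ ($r{\left(s,A \right)} = 2 A 0 = 0$)
$\left(-1371044 + 4528217\right) \left(-3318781 + r{\left(-12,-1641 \right)}\right) = \left(-1371044 + 4528217\right) \left(-3318781 + 0\right) = 3157173 \left(-3318781\right) = -10477965766113$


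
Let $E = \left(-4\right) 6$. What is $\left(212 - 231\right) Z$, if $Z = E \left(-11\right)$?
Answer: $-5016$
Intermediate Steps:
$E = -24$
$Z = 264$ ($Z = \left(-24\right) \left(-11\right) = 264$)
$\left(212 - 231\right) Z = \left(212 - 231\right) 264 = \left(-19\right) 264 = -5016$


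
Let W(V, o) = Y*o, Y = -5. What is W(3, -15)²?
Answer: 5625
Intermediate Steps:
W(V, o) = -5*o
W(3, -15)² = (-5*(-15))² = 75² = 5625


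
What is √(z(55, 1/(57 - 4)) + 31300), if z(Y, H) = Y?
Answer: √31355 ≈ 177.07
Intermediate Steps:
√(z(55, 1/(57 - 4)) + 31300) = √(55 + 31300) = √31355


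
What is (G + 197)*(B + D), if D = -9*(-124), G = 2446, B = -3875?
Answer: -7292037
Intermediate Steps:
D = 1116
(G + 197)*(B + D) = (2446 + 197)*(-3875 + 1116) = 2643*(-2759) = -7292037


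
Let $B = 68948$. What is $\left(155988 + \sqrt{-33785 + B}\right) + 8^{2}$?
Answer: $156052 + 3 \sqrt{3907} \approx 1.5624 \cdot 10^{5}$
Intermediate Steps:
$\left(155988 + \sqrt{-33785 + B}\right) + 8^{2} = \left(155988 + \sqrt{-33785 + 68948}\right) + 8^{2} = \left(155988 + \sqrt{35163}\right) + 64 = \left(155988 + 3 \sqrt{3907}\right) + 64 = 156052 + 3 \sqrt{3907}$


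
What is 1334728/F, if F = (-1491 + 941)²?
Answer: 333682/75625 ≈ 4.4123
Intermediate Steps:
F = 302500 (F = (-550)² = 302500)
1334728/F = 1334728/302500 = 1334728*(1/302500) = 333682/75625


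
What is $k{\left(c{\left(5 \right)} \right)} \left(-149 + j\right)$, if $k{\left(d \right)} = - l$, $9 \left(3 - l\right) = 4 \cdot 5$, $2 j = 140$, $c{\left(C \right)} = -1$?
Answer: $\frac{553}{9} \approx 61.444$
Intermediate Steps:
$j = 70$ ($j = \frac{1}{2} \cdot 140 = 70$)
$l = \frac{7}{9}$ ($l = 3 - \frac{4 \cdot 5}{9} = 3 - \frac{20}{9} = \frac{7}{9} \approx 0.77778$)
$k{\left(d \right)} = - \frac{7}{9}$ ($k{\left(d \right)} = \left(-1\right) \frac{7}{9} = - \frac{7}{9}$)
$k{\left(c{\left(5 \right)} \right)} \left(-149 + j\right) = - \frac{7 \left(-149 + 70\right)}{9} = \left(- \frac{7}{9}\right) \left(-79\right) = \frac{553}{9}$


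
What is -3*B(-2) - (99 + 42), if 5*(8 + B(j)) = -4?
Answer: -573/5 ≈ -114.60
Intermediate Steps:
B(j) = -44/5 (B(j) = -8 + (1/5)*(-4) = -8 - 4/5 = -44/5)
-3*B(-2) - (99 + 42) = -3*(-44/5) - (99 + 42) = 132/5 - 1*141 = 132/5 - 141 = -573/5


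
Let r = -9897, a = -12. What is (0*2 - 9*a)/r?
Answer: -36/3299 ≈ -0.010912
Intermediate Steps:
(0*2 - 9*a)/r = (0*2 - 9*(-12))/(-9897) = (0 + 108)*(-1/9897) = 108*(-1/9897) = -36/3299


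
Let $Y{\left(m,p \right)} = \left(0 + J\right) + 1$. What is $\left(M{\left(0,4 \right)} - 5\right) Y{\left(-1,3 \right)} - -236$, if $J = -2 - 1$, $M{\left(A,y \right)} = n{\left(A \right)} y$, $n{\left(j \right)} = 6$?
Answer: $198$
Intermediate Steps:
$M{\left(A,y \right)} = 6 y$
$J = -3$ ($J = -2 - 1 = -3$)
$Y{\left(m,p \right)} = -2$ ($Y{\left(m,p \right)} = \left(0 - 3\right) + 1 = -3 + 1 = -2$)
$\left(M{\left(0,4 \right)} - 5\right) Y{\left(-1,3 \right)} - -236 = \left(6 \cdot 4 - 5\right) \left(-2\right) - -236 = \left(24 - 5\right) \left(-2\right) + 236 = 19 \left(-2\right) + 236 = -38 + 236 = 198$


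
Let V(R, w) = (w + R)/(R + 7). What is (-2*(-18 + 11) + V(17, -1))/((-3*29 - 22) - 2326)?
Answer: -44/7305 ≈ -0.0060233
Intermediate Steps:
V(R, w) = (R + w)/(7 + R)
(-2*(-18 + 11) + V(17, -1))/((-3*29 - 22) - 2326) = (-2*(-18 + 11) + (17 - 1)/(7 + 17))/((-3*29 - 22) - 2326) = (-2*(-7) + 16/24)/((-87 - 22) - 2326) = (14 + (1/24)*16)/(-109 - 2326) = (14 + 2/3)/(-2435) = (44/3)*(-1/2435) = -44/7305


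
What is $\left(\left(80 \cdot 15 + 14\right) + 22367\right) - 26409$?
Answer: $-2828$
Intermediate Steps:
$\left(\left(80 \cdot 15 + 14\right) + 22367\right) - 26409 = \left(\left(1200 + 14\right) + 22367\right) - 26409 = \left(1214 + 22367\right) - 26409 = 23581 - 26409 = -2828$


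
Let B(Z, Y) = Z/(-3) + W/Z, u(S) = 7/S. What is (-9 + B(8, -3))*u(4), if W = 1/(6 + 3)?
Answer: -5873/288 ≈ -20.392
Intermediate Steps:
W = ⅑ (W = 1/9 = 1*(⅑) = ⅑ ≈ 0.11111)
B(Z, Y) = -Z/3 + 1/(9*Z) (B(Z, Y) = Z/(-3) + 1/(9*Z) = Z*(-⅓) + 1/(9*Z) = -Z/3 + 1/(9*Z))
(-9 + B(8, -3))*u(4) = (-9 + (-⅓*8 + (⅑)/8))*(7/4) = (-9 + (-8/3 + (⅑)*(⅛)))*(7*(¼)) = (-9 + (-8/3 + 1/72))*(7/4) = (-9 - 191/72)*(7/4) = -839/72*7/4 = -5873/288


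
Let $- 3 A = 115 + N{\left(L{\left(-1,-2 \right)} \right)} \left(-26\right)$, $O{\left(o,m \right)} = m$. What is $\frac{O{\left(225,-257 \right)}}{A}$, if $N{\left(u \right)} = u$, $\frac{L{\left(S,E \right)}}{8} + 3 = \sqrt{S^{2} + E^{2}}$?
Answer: $\frac{569769}{329801} + \frac{160368 \sqrt{5}}{329801} \approx 2.8149$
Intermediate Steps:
$L{\left(S,E \right)} = -24 + 8 \sqrt{E^{2} + S^{2}}$ ($L{\left(S,E \right)} = -24 + 8 \sqrt{S^{2} + E^{2}} = -24 + 8 \sqrt{E^{2} + S^{2}}$)
$A = - \frac{739}{3} + \frac{208 \sqrt{5}}{3}$ ($A = - \frac{115 + \left(-24 + 8 \sqrt{\left(-2\right)^{2} + \left(-1\right)^{2}}\right) \left(-26\right)}{3} = - \frac{115 + \left(-24 + 8 \sqrt{4 + 1}\right) \left(-26\right)}{3} = - \frac{115 + \left(-24 + 8 \sqrt{5}\right) \left(-26\right)}{3} = - \frac{115 + \left(624 - 208 \sqrt{5}\right)}{3} = - \frac{739 - 208 \sqrt{5}}{3} = - \frac{739}{3} + \frac{208 \sqrt{5}}{3} \approx -91.299$)
$\frac{O{\left(225,-257 \right)}}{A} = - \frac{257}{- \frac{739}{3} + \frac{208 \sqrt{5}}{3}}$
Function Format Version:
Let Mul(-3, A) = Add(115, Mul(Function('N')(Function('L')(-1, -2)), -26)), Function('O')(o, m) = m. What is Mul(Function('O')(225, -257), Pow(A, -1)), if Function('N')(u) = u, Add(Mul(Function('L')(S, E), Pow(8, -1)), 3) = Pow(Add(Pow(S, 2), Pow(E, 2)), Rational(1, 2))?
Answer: Add(Rational(569769, 329801), Mul(Rational(160368, 329801), Pow(5, Rational(1, 2)))) ≈ 2.8149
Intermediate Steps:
Function('L')(S, E) = Add(-24, Mul(8, Pow(Add(Pow(E, 2), Pow(S, 2)), Rational(1, 2)))) (Function('L')(S, E) = Add(-24, Mul(8, Pow(Add(Pow(S, 2), Pow(E, 2)), Rational(1, 2)))) = Add(-24, Mul(8, Pow(Add(Pow(E, 2), Pow(S, 2)), Rational(1, 2)))))
A = Add(Rational(-739, 3), Mul(Rational(208, 3), Pow(5, Rational(1, 2)))) (A = Mul(Rational(-1, 3), Add(115, Mul(Add(-24, Mul(8, Pow(Add(Pow(-2, 2), Pow(-1, 2)), Rational(1, 2)))), -26))) = Mul(Rational(-1, 3), Add(115, Mul(Add(-24, Mul(8, Pow(Add(4, 1), Rational(1, 2)))), -26))) = Mul(Rational(-1, 3), Add(115, Mul(Add(-24, Mul(8, Pow(5, Rational(1, 2)))), -26))) = Mul(Rational(-1, 3), Add(115, Add(624, Mul(-208, Pow(5, Rational(1, 2)))))) = Mul(Rational(-1, 3), Add(739, Mul(-208, Pow(5, Rational(1, 2))))) = Add(Rational(-739, 3), Mul(Rational(208, 3), Pow(5, Rational(1, 2)))) ≈ -91.299)
Mul(Function('O')(225, -257), Pow(A, -1)) = Mul(-257, Pow(Add(Rational(-739, 3), Mul(Rational(208, 3), Pow(5, Rational(1, 2)))), -1))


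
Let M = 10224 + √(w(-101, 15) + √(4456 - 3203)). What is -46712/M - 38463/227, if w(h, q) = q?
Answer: -38463/227 - 46712/(10224 + √(15 + √1253)) ≈ -174.01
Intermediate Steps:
M = 10224 + √(15 + √1253) (M = 10224 + √(15 + √(4456 - 3203)) = 10224 + √(15 + √1253) ≈ 10231.)
-46712/M - 38463/227 = -46712/(10224 + √(15 + √1253)) - 38463/227 = -38463/227 - 46712/(10224 + √(15 + √1253))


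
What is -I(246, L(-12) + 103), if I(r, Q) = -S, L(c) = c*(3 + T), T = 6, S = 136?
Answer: 136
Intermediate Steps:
L(c) = 9*c (L(c) = c*(3 + 6) = c*9 = 9*c)
I(r, Q) = -136 (I(r, Q) = -1*136 = -136)
-I(246, L(-12) + 103) = -1*(-136) = 136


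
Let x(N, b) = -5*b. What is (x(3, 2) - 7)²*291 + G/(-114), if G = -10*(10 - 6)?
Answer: 4793663/57 ≈ 84099.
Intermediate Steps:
G = -40 (G = -10*4 = -40)
(x(3, 2) - 7)²*291 + G/(-114) = (-5*2 - 7)²*291 - 40/(-114) = (-10 - 7)²*291 - 40*(-1/114) = (-17)²*291 + 20/57 = 289*291 + 20/57 = 84099 + 20/57 = 4793663/57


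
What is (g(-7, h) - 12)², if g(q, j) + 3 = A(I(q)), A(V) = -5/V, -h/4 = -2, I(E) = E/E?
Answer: 400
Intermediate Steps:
I(E) = 1
h = 8 (h = -4*(-2) = 8)
g(q, j) = -8 (g(q, j) = -3 - 5/1 = -3 - 5*1 = -3 - 5 = -8)
(g(-7, h) - 12)² = (-8 - 12)² = (-20)² = 400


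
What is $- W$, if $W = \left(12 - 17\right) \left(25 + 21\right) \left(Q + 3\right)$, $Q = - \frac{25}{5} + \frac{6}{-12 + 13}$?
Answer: $920$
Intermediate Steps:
$Q = 1$ ($Q = \left(-25\right) \frac{1}{5} + \frac{6}{1} = -5 + 6 \cdot 1 = -5 + 6 = 1$)
$W = -920$ ($W = \left(12 - 17\right) \left(25 + 21\right) \left(1 + 3\right) = \left(-5\right) 46 \cdot 4 = \left(-230\right) 4 = -920$)
$- W = \left(-1\right) \left(-920\right) = 920$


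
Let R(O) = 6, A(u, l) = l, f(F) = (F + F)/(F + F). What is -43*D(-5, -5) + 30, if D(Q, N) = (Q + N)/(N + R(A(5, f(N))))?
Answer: 460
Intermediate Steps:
f(F) = 1 (f(F) = (2*F)/((2*F)) = (2*F)*(1/(2*F)) = 1)
D(Q, N) = (N + Q)/(6 + N) (D(Q, N) = (Q + N)/(N + 6) = (N + Q)/(6 + N))
-43*D(-5, -5) + 30 = -43*(-5 - 5)/(6 - 5) + 30 = -43*(-10)/1 + 30 = -43*(-10) + 30 = 430 + 30 = 460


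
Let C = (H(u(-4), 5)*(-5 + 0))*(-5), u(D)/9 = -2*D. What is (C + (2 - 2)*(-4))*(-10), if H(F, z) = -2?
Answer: 500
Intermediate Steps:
u(D) = -18*D (u(D) = 9*(-2*D) = -18*D)
C = -50 (C = -2*(-5 + 0)*(-5) = -2*(-5)*(-5) = 10*(-5) = -50)
(C + (2 - 2)*(-4))*(-10) = (-50 + (2 - 2)*(-4))*(-10) = (-50 + 0*(-4))*(-10) = (-50 + 0)*(-10) = -50*(-10) = 500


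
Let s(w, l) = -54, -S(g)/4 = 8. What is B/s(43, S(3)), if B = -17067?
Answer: 5689/18 ≈ 316.06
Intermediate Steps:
S(g) = -32 (S(g) = -4*8 = -32)
B/s(43, S(3)) = -17067/(-54) = -17067*(-1/54) = 5689/18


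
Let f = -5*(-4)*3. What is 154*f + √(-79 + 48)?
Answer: 9240 + I*√31 ≈ 9240.0 + 5.5678*I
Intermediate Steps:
f = 60 (f = 20*3 = 60)
154*f + √(-79 + 48) = 154*60 + √(-79 + 48) = 9240 + √(-31) = 9240 + I*√31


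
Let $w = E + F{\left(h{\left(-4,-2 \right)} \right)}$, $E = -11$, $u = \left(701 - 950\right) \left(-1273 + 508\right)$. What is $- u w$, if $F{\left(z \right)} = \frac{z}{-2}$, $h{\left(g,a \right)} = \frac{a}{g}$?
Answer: $\frac{8571825}{4} \approx 2.143 \cdot 10^{6}$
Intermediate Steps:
$u = 190485$ ($u = \left(-249\right) \left(-765\right) = 190485$)
$F{\left(z \right)} = - \frac{z}{2}$ ($F{\left(z \right)} = z \left(- \frac{1}{2}\right) = - \frac{z}{2}$)
$w = - \frac{45}{4}$ ($w = -11 - \frac{\left(-2\right) \frac{1}{-4}}{2} = -11 - \frac{\left(-2\right) \left(- \frac{1}{4}\right)}{2} = -11 - \frac{1}{4} = - \frac{45}{4} \approx -11.25$)
$- u w = - \frac{190485 \left(-45\right)}{4} = \left(-1\right) \left(- \frac{8571825}{4}\right) = \frac{8571825}{4}$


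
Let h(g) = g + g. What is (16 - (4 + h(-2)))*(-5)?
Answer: -80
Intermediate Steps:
h(g) = 2*g
(16 - (4 + h(-2)))*(-5) = (16 - (4 + 2*(-2)))*(-5) = (16 - (4 - 4))*(-5) = (16 - 1*0)*(-5) = (16 + 0)*(-5) = 16*(-5) = -80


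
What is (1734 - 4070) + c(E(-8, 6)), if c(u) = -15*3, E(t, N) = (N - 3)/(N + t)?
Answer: -2381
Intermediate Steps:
E(t, N) = (-3 + N)/(N + t)
c(u) = -45
(1734 - 4070) + c(E(-8, 6)) = (1734 - 4070) - 45 = -2336 - 45 = -2381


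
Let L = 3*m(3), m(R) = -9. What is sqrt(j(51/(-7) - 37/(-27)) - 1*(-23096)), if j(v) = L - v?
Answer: sqrt(91584339)/63 ≈ 151.90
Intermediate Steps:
L = -27 (L = 3*(-9) = -27)
j(v) = -27 - v
sqrt(j(51/(-7) - 37/(-27)) - 1*(-23096)) = sqrt((-27 - (51/(-7) - 37/(-27))) - 1*(-23096)) = sqrt((-27 - (51*(-1/7) - 37*(-1/27))) + 23096) = sqrt((-27 - (-51/7 + 37/27)) + 23096) = sqrt((-27 - 1*(-1118/189)) + 23096) = sqrt((-27 + 1118/189) + 23096) = sqrt(-3985/189 + 23096) = sqrt(4361159/189) = sqrt(91584339)/63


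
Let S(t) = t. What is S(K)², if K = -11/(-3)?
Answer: 121/9 ≈ 13.444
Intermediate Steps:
K = 11/3 (K = -11*(-⅓) = 11/3 ≈ 3.6667)
S(K)² = (11/3)² = 121/9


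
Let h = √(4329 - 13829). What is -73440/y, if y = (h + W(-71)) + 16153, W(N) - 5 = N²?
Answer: -518951520/149802367 + 244800*I*√95/149802367 ≈ -3.4642 + 0.015928*I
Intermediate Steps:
h = 10*I*√95 (h = √(-9500) = 10*I*√95 ≈ 97.468*I)
W(N) = 5 + N²
y = 21199 + 10*I*√95 (y = (10*I*√95 + (5 + (-71)²)) + 16153 = (10*I*√95 + (5 + 5041)) + 16153 = (10*I*√95 + 5046) + 16153 = (5046 + 10*I*√95) + 16153 = 21199 + 10*I*√95 ≈ 21199.0 + 97.468*I)
-73440/y = -73440/(21199 + 10*I*√95)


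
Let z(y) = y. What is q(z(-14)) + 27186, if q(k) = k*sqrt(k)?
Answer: 27186 - 14*I*sqrt(14) ≈ 27186.0 - 52.383*I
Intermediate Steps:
q(k) = k**(3/2)
q(z(-14)) + 27186 = (-14)**(3/2) + 27186 = -14*I*sqrt(14) + 27186 = 27186 - 14*I*sqrt(14)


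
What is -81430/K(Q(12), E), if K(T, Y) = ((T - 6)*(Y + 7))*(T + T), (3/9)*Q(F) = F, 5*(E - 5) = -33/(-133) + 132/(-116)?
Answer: -157037755/49245408 ≈ -3.1889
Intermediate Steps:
E = 92993/19285 (E = 5 + (-33/(-133) + 132/(-116))/5 = 5 + (-33*(-1/133) + 132*(-1/116))/5 = 5 + (33/133 - 33/29)/5 = 5 + (⅕)*(-3432/3857) = 5 - 3432/19285 = 92993/19285 ≈ 4.8220)
Q(F) = 3*F
K(T, Y) = 2*T*(-6 + T)*(7 + Y) (K(T, Y) = ((-6 + T)*(7 + Y))*(2*T) = 2*T*(-6 + T)*(7 + Y))
-81430/K(Q(12), E) = -81430*1/(72*(-42 - 6*92993/19285 + 7*(3*12) + (3*12)*(92993/19285))) = -81430*1/(72*(-42 - 557958/19285 + 7*36 + 36*(92993/19285))) = -81430*1/(72*(-42 - 557958/19285 + 252 + 3347748/19285)) = -81430/(2*36*(1367928/3857)) = -81430/98490816/3857 = -81430*3857/98490816 = -157037755/49245408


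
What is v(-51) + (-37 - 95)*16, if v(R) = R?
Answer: -2163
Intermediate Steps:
v(-51) + (-37 - 95)*16 = -51 + (-37 - 95)*16 = -51 - 132*16 = -51 - 2112 = -2163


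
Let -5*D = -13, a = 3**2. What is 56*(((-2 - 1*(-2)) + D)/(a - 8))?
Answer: 728/5 ≈ 145.60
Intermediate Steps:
a = 9
D = 13/5 (D = -1/5*(-13) = 13/5 ≈ 2.6000)
56*(((-2 - 1*(-2)) + D)/(a - 8)) = 56*(((-2 - 1*(-2)) + 13/5)/(9 - 8)) = 56*(((-2 + 2) + 13/5)/1) = 56*((0 + 13/5)*1) = 56*((13/5)*1) = 56*(13/5) = 728/5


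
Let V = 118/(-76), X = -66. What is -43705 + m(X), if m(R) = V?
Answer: -1660849/38 ≈ -43707.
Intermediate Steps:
V = -59/38 (V = 118*(-1/76) = -59/38 ≈ -1.5526)
m(R) = -59/38
-43705 + m(X) = -43705 - 59/38 = -1660849/38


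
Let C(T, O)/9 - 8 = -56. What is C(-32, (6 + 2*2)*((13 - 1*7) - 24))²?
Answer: 186624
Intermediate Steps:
C(T, O) = -432 (C(T, O) = 72 + 9*(-56) = 72 - 504 = -432)
C(-32, (6 + 2*2)*((13 - 1*7) - 24))² = (-432)² = 186624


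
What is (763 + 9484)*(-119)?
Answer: -1219393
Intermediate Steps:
(763 + 9484)*(-119) = 10247*(-119) = -1219393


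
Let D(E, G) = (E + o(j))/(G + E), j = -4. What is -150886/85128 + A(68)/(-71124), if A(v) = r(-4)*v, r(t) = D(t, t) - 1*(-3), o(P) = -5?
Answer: -896291189/504553656 ≈ -1.7764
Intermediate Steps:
D(E, G) = (-5 + E)/(E + G) (D(E, G) = (E - 5)/(G + E) = (-5 + E)/(E + G))
r(t) = 3 + (-5 + t)/(2*t) (r(t) = (-5 + t)/(t + t) - 1*(-3) = (-5 + t)/((2*t)) + 3 = (1/(2*t))*(-5 + t) + 3 = (-5 + t)/(2*t) + 3 = 3 + (-5 + t)/(2*t))
A(v) = 33*v/8 (A(v) = ((½)*(-5 + 7*(-4))/(-4))*v = ((½)*(-¼)*(-5 - 28))*v = ((½)*(-¼)*(-33))*v = 33*v/8)
-150886/85128 + A(68)/(-71124) = -150886/85128 + ((33/8)*68)/(-71124) = -150886*1/85128 + (561/2)*(-1/71124) = -75443/42564 - 187/47416 = -896291189/504553656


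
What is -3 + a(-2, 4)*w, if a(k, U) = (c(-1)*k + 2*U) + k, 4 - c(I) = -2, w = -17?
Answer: 99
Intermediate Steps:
c(I) = 6 (c(I) = 4 - 1*(-2) = 4 + 2 = 6)
a(k, U) = 2*U + 7*k (a(k, U) = (6*k + 2*U) + k = (2*U + 6*k) + k = 2*U + 7*k)
-3 + a(-2, 4)*w = -3 + (2*4 + 7*(-2))*(-17) = -3 + (8 - 14)*(-17) = -3 - 6*(-17) = -3 + 102 = 99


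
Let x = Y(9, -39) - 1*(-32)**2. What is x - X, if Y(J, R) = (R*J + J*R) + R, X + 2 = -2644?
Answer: 881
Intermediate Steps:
X = -2646 (X = -2 - 2644 = -2646)
Y(J, R) = R + 2*J*R (Y(J, R) = (J*R + J*R) + R = 2*J*R + R = R + 2*J*R)
x = -1765 (x = -39*(1 + 2*9) - 1*(-32)**2 = -39*(1 + 18) - 1*1024 = -39*19 - 1024 = -741 - 1024 = -1765)
x - X = -1765 - 1*(-2646) = -1765 + 2646 = 881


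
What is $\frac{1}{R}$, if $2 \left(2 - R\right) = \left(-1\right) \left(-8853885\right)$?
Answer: $- \frac{2}{8853881} \approx -2.2589 \cdot 10^{-7}$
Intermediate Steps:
$R = - \frac{8853881}{2}$ ($R = 2 - \frac{\left(-1\right) \left(-8853885\right)}{2} = 2 - \frac{8853885}{2} = - \frac{8853881}{2} \approx -4.4269 \cdot 10^{6}$)
$\frac{1}{R} = \frac{1}{- \frac{8853881}{2}} = - \frac{2}{8853881}$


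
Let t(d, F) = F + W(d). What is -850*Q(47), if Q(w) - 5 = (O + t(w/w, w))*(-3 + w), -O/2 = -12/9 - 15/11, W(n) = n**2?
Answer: -6003550/3 ≈ -2.0012e+6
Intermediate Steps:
t(d, F) = F + d**2
O = 178/33 (O = -2*(-12/9 - 15/11) = -2*(-12*1/9 - 15*1/11) = -2*(-4/3 - 15/11) = -2*(-89/33) = 178/33 ≈ 5.3939)
Q(w) = 5 + (-3 + w)*(211/33 + w) (Q(w) = 5 + (178/33 + (w + (w/w)**2))*(-3 + w) = 5 + (178/33 + (w + 1**2))*(-3 + w) = 5 + (178/33 + (w + 1))*(-3 + w) = 5 + (178/33 + (1 + w))*(-3 + w) = 5 + (211/33 + w)*(-3 + w) = 5 + (-3 + w)*(211/33 + w))
-850*Q(47) = -850*(-156/11 + 47**2 + (112/33)*47) = -850*(-156/11 + 2209 + 5264/33) = -850*7063/3 = -6003550/3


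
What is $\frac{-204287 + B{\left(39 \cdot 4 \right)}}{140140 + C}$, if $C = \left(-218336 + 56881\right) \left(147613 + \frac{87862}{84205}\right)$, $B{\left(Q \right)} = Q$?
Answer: $\frac{3437770171}{401369620359617} \approx 8.5651 \cdot 10^{-6}$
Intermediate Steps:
$C = - \frac{401371980457357}{16841}$ ($C = - 161455 \left(147613 + 87862 \cdot \frac{1}{84205}\right) = - 161455 \left(147613 + \frac{87862}{84205}\right) = \left(-161455\right) \frac{12429840527}{84205} = - \frac{401371980457357}{16841} \approx -2.3833 \cdot 10^{10}$)
$\frac{-204287 + B{\left(39 \cdot 4 \right)}}{140140 + C} = \frac{-204287 + 39 \cdot 4}{140140 - \frac{401371980457357}{16841}} = \frac{-204287 + 156}{- \frac{401369620359617}{16841}} = \left(-204131\right) \left(- \frac{16841}{401369620359617}\right) = \frac{3437770171}{401369620359617}$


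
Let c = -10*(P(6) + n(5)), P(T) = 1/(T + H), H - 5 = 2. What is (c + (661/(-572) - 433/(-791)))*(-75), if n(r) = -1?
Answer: -292597875/452452 ≈ -646.69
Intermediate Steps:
H = 7 (H = 5 + 2 = 7)
P(T) = 1/(7 + T) (P(T) = 1/(T + 7) = 1/(7 + T))
c = 120/13 (c = -10*(1/(7 + 6) - 1) = -10*(1/13 - 1) = -10*(-12/13) = 120/13 ≈ 9.2308)
(c + (661/(-572) - 433/(-791)))*(-75) = (120/13 + (661/(-572) - 433/(-791)))*(-75) = (120/13 + (661*(-1/572) - 433*(-1/791)))*(-75) = (120/13 + (-661/572 + 433/791))*(-75) = (120/13 - 275175/452452)*(-75) = (3901305/452452)*(-75) = -292597875/452452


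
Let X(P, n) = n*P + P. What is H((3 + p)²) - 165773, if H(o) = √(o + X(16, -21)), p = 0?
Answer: -165773 + I*√311 ≈ -1.6577e+5 + 17.635*I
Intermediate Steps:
X(P, n) = P + P*n (X(P, n) = P*n + P = P + P*n)
H(o) = √(-320 + o) (H(o) = √(o + 16*(1 - 21)) = √(o + 16*(-20)) = √(o - 320) = √(-320 + o))
H((3 + p)²) - 165773 = √(-320 + (3 + 0)²) - 165773 = √(-320 + 3²) - 165773 = √(-320 + 9) - 165773 = √(-311) - 165773 = I*√311 - 165773 = -165773 + I*√311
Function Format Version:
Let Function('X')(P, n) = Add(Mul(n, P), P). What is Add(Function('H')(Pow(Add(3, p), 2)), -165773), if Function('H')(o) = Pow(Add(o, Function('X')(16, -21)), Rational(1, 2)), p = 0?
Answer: Add(-165773, Mul(I, Pow(311, Rational(1, 2)))) ≈ Add(-1.6577e+5, Mul(17.635, I))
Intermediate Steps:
Function('X')(P, n) = Add(P, Mul(P, n)) (Function('X')(P, n) = Add(Mul(P, n), P) = Add(P, Mul(P, n)))
Function('H')(o) = Pow(Add(-320, o), Rational(1, 2)) (Function('H')(o) = Pow(Add(o, Mul(16, Add(1, -21))), Rational(1, 2)) = Pow(Add(o, Mul(16, -20)), Rational(1, 2)) = Pow(Add(o, -320), Rational(1, 2)) = Pow(Add(-320, o), Rational(1, 2)))
Add(Function('H')(Pow(Add(3, p), 2)), -165773) = Add(Pow(Add(-320, Pow(Add(3, 0), 2)), Rational(1, 2)), -165773) = Add(Pow(Add(-320, Pow(3, 2)), Rational(1, 2)), -165773) = Add(Pow(Add(-320, 9), Rational(1, 2)), -165773) = Add(Pow(-311, Rational(1, 2)), -165773) = Add(Mul(I, Pow(311, Rational(1, 2))), -165773) = Add(-165773, Mul(I, Pow(311, Rational(1, 2))))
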